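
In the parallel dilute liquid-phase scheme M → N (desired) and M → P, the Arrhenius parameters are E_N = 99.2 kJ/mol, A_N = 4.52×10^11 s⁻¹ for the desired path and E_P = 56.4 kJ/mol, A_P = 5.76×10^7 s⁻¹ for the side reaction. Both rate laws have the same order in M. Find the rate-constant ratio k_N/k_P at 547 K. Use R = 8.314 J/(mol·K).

k_N/k_P = (A_N/A_P)·exp[−(E_N−E_P)/(RT)] = (A_N/A_P)·exp[(E_P−E_N)/(RT)].
(E_P−E_N)/(RT) = (56.4−99.2)×10³/(8.314×547) = -42800/4548 = -9.411.
k_N/k_P = (4.52×10^11/5.76×10^7)·exp(-9.411) = 7847 × 8.180×10^-5 = 0.642.
Since E_N > E_P, raising the temperature improves selectivity toward N.

0.642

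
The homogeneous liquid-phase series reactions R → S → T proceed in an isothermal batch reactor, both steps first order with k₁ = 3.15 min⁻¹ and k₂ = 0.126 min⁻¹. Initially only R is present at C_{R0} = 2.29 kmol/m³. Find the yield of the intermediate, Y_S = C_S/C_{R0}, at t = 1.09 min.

0.874

The intermediate concentration in a first-order A→B→C sequence is C_S = k₁C_{R0}(e^(−k₁t) − e^(−k₂t))/(k₂−k₁).
e^(−k₁t) = e^(−3.15×1.09) = e^(−3.433) = 0.03227; e^(−k₂t) = e^(−0.1373) = 0.8717.
C_S = 3.15×2.29/(0.126−3.15) × (0.03227−0.8717) = (-2.385)×(-0.8394) = 2.002 kmol/m³.
Y_S = C_S/C_{R0} = 2.002/2.29 = 0.874.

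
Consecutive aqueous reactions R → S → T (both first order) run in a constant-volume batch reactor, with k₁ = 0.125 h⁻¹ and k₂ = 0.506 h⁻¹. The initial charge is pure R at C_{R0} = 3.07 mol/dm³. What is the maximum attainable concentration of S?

Evaluating C_S at t_opt = ln(k₂/k₁)/(k₂−k₁) gives C_{S,max}/C_{R0} = (k₁/k₂)^[k₂/(k₂−k₁)].
= (0.125/0.506)^(0.506/(0.506−0.125)) = (0.2470)^(1.328) = 0.1561.
C_{S,max} = 0.1561×3.07 = 0.479 mol/dm³.

0.479 mol/dm³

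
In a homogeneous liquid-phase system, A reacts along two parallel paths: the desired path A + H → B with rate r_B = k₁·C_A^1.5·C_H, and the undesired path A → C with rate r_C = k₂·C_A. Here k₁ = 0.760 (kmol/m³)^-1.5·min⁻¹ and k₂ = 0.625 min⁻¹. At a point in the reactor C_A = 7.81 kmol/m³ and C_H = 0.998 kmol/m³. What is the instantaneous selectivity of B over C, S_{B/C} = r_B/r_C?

S_{B/C} = r_B/r_C = (k₁·C_A^1.5·C_H)/(k₂·C_A) = (k₁/k₂)·C_A^0.5·C_H.
= (0.760×7.810^1.5×0.9980) / (0.625×7.810) = 16.55/4.881 = 3.39.
Since the desired path is higher order in A, keeping C_A high (PFR or concentrated feed) favours B.

3.39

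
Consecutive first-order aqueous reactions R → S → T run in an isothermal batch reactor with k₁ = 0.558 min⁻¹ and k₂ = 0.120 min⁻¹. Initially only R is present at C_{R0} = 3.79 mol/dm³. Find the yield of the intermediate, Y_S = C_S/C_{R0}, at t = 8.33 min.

Solving the coupled first-order balances gives C_S(t) = [k₁/(k₂−k₁)]·C_{R0}·(e^(−k₁t) − e^(−k₂t)).
e^(−k₁t) = e^(−0.558×8.33) = e^(−4.648) = 0.009579; e^(−k₂t) = e^(−0.9996) = 0.3680.
C_S = 0.558×3.79/(0.120−0.558) × (0.009579−0.3680) = (-4.828)×(-0.3584) = 1.731 mol/dm³.
Y_S = C_S/C_{R0} = 1.731/3.79 = 0.457.

0.457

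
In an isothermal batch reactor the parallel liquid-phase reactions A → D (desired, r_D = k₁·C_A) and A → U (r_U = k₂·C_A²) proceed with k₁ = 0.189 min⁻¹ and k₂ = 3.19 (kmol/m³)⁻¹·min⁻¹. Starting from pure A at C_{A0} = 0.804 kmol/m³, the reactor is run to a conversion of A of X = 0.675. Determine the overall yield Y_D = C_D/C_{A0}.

0.0730

C_A = C_{A0}(1−X) = 0.2613 kmol/m³.
Along a PFR/batch, dC_D/dC_A = −r_D/(r_D+r_U) = −k₁/(k₁+k₂·C_A).
Integrating from C_{A0} to C_A: C_D = (0.189/3.19)·ln[(0.189+3.19·0.804)/(0.189+3.19·0.261)] = 0.05925·ln(2.754/1.023) = 0.05869 kmol/m³.
Y_D = C_D/C_{A0} = 0.05869/0.804 = 0.0730.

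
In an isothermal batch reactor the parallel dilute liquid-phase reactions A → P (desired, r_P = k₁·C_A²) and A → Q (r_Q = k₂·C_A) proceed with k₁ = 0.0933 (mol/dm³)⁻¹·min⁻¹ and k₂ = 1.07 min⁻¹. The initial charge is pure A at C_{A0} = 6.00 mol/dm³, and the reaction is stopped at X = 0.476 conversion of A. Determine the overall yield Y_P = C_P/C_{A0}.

C_A = C_{A0}(1−X) = 3.144 mol/dm³.
Along a PFR/batch, dC_Q/dC_A = −r_Q/(r_P+r_Q) = −k₂/(k₂+k₁·C_A).
Integrating from C_{A0} to C_A: C_Q = (1.07/0.0933)·ln[(1.07+0.0933·6.00)/(1.07+0.0933·3.14)] = 11.47·ln(1.630/1.363) = 2.047 mol/dm³.
Then C_P = (C_{A0}−C_A) − C_Q = 2.856 − 2.047 = 0.8086 mol/dm³.
Y_P = C_P/C_{A0} = 0.8086/6.00 = 0.135.

0.135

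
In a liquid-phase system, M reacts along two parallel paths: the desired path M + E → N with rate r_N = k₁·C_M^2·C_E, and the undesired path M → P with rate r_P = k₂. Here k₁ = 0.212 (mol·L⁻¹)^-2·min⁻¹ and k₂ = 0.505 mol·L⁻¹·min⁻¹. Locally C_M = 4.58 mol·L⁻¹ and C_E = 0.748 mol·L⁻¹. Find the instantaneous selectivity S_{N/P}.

S_{N/P} = r_N/r_P = (k₁·C_M^2·C_E)/(k₂) = (k₁/k₂)·C_M^2·C_E.
= (0.212×4.580^2×0.7480) / (0.505) = 3.326/0.5050 = 6.59.
Since the desired path is higher order in M, keeping C_M high (PFR or concentrated feed) favours N.

6.59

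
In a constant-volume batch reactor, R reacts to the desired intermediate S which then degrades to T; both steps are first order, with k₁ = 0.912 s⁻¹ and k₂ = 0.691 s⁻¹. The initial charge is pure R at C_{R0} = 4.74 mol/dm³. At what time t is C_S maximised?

Setting dC_S/dt = 0 gives t_opt = ln(k₂/k₁)/(k₂−k₁).
= ln(0.691/0.912)/(0.691−0.912) = ln(0.7577)/-0.2210 = -0.2775/-0.2210 = 1.26 s.

1.26 s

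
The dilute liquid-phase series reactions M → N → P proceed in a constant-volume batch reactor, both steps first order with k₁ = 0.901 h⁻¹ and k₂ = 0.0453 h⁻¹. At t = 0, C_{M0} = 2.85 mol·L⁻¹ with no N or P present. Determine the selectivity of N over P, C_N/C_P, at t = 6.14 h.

For first-order series with pure M initially, C_N(t) = k₁C_{M0}/(k₂−k₁)·(e^(−k₁t) − e^(−k₂t)).
e^(−k₁t) = e^(−0.901×6.14) = e^(−5.532) = 0.003958; e^(−k₂t) = e^(−0.2781) = 0.7572.
C_N = 0.901×2.85/(0.0453−0.901) × (0.003958−0.7572) = (-3.001)×(-0.7532) = 2.260 mol·L⁻¹.
C_M = C_{M0}e^(−k₁t) = 0.01128 mol·L⁻¹, so C_P = C_{M0}−C_M−C_N = 0.5784 mol·L⁻¹; C_N/C_P = 3.91.

3.91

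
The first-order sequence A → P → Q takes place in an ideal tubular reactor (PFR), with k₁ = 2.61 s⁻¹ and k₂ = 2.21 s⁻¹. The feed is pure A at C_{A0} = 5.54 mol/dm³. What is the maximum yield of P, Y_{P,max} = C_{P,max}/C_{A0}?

At the optimum, C_{P,max}/C_{A0} = (k₁/k₂)^[k₂/(k₂−k₁)].
= (2.61/2.21)^(2.21/(2.21−2.61)) = (1.181)^(-5.525) = 0.3989.

0.399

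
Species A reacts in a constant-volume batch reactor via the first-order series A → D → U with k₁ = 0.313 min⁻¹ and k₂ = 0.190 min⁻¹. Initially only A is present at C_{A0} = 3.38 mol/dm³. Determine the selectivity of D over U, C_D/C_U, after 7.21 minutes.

0.738

The intermediate concentration in a first-order A→B→C sequence is C_D = k₁C_{A0}(e^(−k₁t) − e^(−k₂t))/(k₂−k₁).
e^(−k₁t) = e^(−0.313×7.21) = e^(−2.257) = 0.1047; e^(−k₂t) = e^(−1.370) = 0.2541.
C_D = 0.313×3.38/(0.190−0.313) × (0.1047−0.2541) = (-8.601)×(-0.1494) = 1.285 mol/dm³.
C_A = C_{A0}e^(−k₁t) = 0.3539 mol/dm³, so C_U = C_{A0}−C_A−C_D = 1.741 mol/dm³; C_D/C_U = 0.738.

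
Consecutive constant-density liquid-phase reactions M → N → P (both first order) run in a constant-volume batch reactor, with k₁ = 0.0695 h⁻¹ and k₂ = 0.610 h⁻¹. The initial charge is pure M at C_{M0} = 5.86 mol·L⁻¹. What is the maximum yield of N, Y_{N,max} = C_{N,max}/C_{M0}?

0.0862

For a first-order series the maximum intermediate yield is C_{N,max}/C_{M0} = (k₁/k₂)^[k₂/(k₂−k₁)].
= (0.0695/0.610)^(0.610/(0.610−0.0695)) = (0.1139)^(1.129) = 0.08617.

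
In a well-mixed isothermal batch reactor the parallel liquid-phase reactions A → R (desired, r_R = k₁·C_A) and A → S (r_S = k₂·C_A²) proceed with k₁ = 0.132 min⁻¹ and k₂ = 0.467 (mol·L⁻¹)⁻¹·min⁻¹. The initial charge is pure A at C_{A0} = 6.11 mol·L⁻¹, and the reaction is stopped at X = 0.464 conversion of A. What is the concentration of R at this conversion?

0.166 mol·L⁻¹

C_A = C_{A0}(1−X) = 3.275 mol·L⁻¹.
Along a PFR/batch, dC_R/dC_A = −r_R/(r_R+r_S) = −k₁/(k₁+k₂·C_A).
Integrating from C_{A0} to C_A: C_R = (0.132/0.467)·ln[(0.132+0.467·6.11)/(0.132+0.467·3.27)] = 0.2827·ln(2.985/1.661) = 0.1657 mol·L⁻¹.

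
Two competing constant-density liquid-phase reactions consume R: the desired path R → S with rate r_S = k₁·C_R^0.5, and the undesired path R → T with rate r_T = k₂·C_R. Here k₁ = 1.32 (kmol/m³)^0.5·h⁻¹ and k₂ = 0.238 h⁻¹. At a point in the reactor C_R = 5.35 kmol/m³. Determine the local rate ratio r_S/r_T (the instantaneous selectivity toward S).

S_{S/T} = r_S/r_T = (k₁·C_R^0.5)/(k₂·C_R) = (k₁/k₂)·C_R^-0.5.
= (1.32×5.350^0.5) / (0.238×5.350) = 3.053/1.273 = 2.40.
The undesired path is higher order in R, so low C_R (CSTR or dilute feed) favours S.

2.40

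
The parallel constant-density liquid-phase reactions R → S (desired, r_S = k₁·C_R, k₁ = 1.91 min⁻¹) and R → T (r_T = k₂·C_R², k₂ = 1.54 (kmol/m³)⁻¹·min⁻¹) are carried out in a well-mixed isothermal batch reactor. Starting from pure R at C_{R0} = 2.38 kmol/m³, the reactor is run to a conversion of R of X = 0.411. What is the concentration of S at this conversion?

0.391 kmol/m³

C_R = C_{R0}(1−X) = 1.402 kmol/m³.
Along a PFR/batch, dC_S/dC_R = −r_S/(r_S+r_T) = −k₁/(k₁+k₂·C_R).
Integrating from C_{R0} to C_R: C_S = (1.91/1.54)·ln[(1.91+1.54·2.38)/(1.91+1.54·1.40)] = 1.240·ln(5.575/4.069) = 0.3907 kmol/m³.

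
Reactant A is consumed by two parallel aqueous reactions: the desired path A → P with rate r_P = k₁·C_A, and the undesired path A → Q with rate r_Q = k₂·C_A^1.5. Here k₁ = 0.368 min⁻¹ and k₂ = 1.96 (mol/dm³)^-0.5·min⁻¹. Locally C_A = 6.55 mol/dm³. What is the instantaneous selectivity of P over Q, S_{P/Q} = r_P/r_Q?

S_{P/Q} = r_P/r_Q = (k₁·C_A)/(k₂·C_A^1.5) = (k₁/k₂)·C_A^-0.5.
= (0.368×6.550) / (1.96×6.550^1.5) = 2.410/32.86 = 0.0734.
The undesired path is higher order in A, so low C_A (CSTR or dilute feed) favours P.

0.0734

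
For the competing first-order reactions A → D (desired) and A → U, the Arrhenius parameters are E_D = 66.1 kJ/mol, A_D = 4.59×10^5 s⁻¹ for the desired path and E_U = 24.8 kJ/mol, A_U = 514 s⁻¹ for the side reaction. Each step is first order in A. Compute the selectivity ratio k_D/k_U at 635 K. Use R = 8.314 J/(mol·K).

k_D/k_U = (A_D/A_U)·exp[−(E_D−E_U)/(RT)] = (A_D/A_U)·exp[(E_U−E_D)/(RT)].
(E_U−E_D)/(RT) = (24.8−66.1)×10³/(8.314×635) = -41300/5279 = -7.823.
k_D/k_U = (4.59×10^5/514)·exp(-7.823) = 893.0 × 4.005×10^-4 = 0.358.

0.358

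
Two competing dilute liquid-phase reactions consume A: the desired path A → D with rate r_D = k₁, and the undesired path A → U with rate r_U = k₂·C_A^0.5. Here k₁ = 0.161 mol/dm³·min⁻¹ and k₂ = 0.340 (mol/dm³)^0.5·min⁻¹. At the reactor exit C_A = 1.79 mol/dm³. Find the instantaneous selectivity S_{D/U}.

0.354

S_{D/U} = r_D/r_U = (k₁)/(k₂·C_A^0.5) = (k₁/k₂)·C_A^-0.5.
= (0.161) / (0.340×1.790^0.5) = 0.1610/0.4549 = 0.354.
The undesired path is higher order in A, so low C_A (CSTR or dilute feed) favours D.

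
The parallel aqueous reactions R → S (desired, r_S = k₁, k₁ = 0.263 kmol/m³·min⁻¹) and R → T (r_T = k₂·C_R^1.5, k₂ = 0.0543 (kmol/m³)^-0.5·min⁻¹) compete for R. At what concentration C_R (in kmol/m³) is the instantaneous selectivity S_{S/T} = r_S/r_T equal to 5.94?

S_{S/T} = (k₁/k₂)·C_R^-1.5 ⇒ C_R = (S·k₂/k₁)^(1/(-1.5)).
= (5.94×0.0543/0.263)^(-0.6667) = (1.226)^(-0.6667) = 0.873 kmol/m³.

0.873 kmol/m³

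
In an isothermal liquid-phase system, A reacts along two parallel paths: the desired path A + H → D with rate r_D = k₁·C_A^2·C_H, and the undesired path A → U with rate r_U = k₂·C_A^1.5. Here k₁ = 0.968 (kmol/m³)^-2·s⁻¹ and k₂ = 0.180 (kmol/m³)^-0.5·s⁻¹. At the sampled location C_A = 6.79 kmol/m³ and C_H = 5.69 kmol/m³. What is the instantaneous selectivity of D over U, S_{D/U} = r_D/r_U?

79.7

S_{D/U} = r_D/r_U = (k₁·C_A^2·C_H)/(k₂·C_A^1.5) = (k₁/k₂)·C_A^0.5·C_H.
= (0.968×6.790^2×5.690) / (0.180×6.790^1.5) = 253.9/3.185 = 79.7.
Since the desired path is higher order in A, keeping C_A high (PFR or concentrated feed) favours D.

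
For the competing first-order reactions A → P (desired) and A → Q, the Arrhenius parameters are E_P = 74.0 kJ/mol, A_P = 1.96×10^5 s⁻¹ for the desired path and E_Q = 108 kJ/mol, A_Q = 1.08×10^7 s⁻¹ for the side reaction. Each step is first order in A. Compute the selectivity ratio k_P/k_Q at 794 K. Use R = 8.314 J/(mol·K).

3.13

Since both paths have the same order in A, the concentration cancels and S_{P/Q} = k_P/k_Q = (A_P/A_Q)·exp[(E_Q−E_P)/(RT)].
(E_Q−E_P)/(RT) = (108−74.0)×10³/(8.314×794) = 34000/6601 = 5.150.
k_P/k_Q = (1.96×10^5/1.08×10^7)·exp(5.150) = 0.01815 × 172.5 = 3.13.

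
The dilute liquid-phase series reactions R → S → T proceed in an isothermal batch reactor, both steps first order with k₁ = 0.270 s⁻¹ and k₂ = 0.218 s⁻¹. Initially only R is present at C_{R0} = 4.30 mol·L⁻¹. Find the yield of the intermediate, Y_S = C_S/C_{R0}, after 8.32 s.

0.297

Solving the coupled first-order balances gives C_S(t) = [k₁/(k₂−k₁)]·C_{R0}·(e^(−k₁t) − e^(−k₂t)).
e^(−k₁t) = e^(−0.270×8.32) = e^(−2.246) = 0.1058; e^(−k₂t) = e^(−1.814) = 0.1630.
C_S = 0.270×4.30/(0.218−0.270) × (0.1058−0.1630) = (-22.33)×(-0.05726) = 1.278 mol·L⁻¹.
Y_S = C_S/C_{R0} = 1.278/4.30 = 0.297.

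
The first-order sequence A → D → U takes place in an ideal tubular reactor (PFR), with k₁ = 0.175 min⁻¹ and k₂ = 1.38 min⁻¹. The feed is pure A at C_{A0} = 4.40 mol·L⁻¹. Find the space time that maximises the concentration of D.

Setting dC_D/dτ = 0 gives τ_opt = ln(k₂/k₁)/(k₂−k₁).
= ln(1.38/0.175)/(1.38−0.175) = ln(7.886)/1.205 = 2.065/1.205 = 1.71 min.

1.71 min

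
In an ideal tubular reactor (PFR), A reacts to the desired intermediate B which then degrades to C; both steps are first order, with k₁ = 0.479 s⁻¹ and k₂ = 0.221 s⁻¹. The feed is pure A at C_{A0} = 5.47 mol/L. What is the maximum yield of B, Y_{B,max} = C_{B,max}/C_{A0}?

Evaluating C_B at τ_opt = ln(k₂/k₁)/(k₂−k₁) gives C_{B,max}/C_{A0} = (k₁/k₂)^[k₂/(k₂−k₁)].
= (0.479/0.221)^(0.221/(0.221−0.479)) = (2.167)^(-0.8566) = 0.5155.

0.516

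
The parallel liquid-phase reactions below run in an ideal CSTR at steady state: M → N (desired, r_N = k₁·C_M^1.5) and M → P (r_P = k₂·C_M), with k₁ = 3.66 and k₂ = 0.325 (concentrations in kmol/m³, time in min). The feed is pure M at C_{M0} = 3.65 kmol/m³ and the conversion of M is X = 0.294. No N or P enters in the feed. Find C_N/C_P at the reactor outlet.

Exit C_M = C_{M0}(1−X) = 3.65×0.706 = 2.577 kmol/m³.
A CSTR operates uniformly at the exit composition, giving r_N = 15.14 and r_P = 0.8375 (each k·C_M^n at C_M = 2.577).
Overall selectivity = C_N/C_P = r_Nτ/(r_Pτ) = r_N/r_P = 18.1.

18.1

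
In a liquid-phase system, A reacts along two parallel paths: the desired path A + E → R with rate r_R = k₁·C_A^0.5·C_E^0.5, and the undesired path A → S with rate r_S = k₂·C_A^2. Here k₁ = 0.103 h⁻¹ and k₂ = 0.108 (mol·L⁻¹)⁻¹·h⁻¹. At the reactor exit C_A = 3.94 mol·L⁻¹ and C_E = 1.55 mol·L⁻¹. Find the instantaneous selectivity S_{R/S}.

0.152

S_{R/S} = r_R/r_S = (k₁·C_A^0.5·C_E^0.5)/(k₂·C_A^2) = (k₁/k₂)·C_A^-1.5·C_E^0.5.
= (0.103×3.940^0.5×1.550^0.5) / (0.108×3.940^2) = 0.2545/1.677 = 0.152.
The undesired path is higher order in A, so low C_A (CSTR or dilute feed) favours R.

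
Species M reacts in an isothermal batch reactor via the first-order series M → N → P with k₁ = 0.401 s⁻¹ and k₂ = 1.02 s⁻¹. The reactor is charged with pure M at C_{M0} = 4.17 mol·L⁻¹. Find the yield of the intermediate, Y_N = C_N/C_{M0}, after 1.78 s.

Solving the coupled first-order balances gives C_N(t) = [k₁/(k₂−k₁)]·C_{M0}·(e^(−k₁t) − e^(−k₂t)).
e^(−k₁t) = e^(−0.401×1.78) = e^(−0.7138) = 0.4898; e^(−k₂t) = e^(−1.816) = 0.1627.
C_N = 0.401×4.17/(1.02−0.401) × (0.4898−0.1627) = 2.701×0.3270 = 0.8835 mol·L⁻¹.
Y_N = C_N/C_{M0} = 0.8835/4.17 = 0.212.

0.212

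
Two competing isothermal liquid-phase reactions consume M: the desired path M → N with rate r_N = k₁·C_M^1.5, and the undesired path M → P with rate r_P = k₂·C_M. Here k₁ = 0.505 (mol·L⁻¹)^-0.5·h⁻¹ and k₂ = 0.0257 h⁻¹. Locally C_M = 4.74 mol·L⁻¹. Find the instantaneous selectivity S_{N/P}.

42.8

S_{N/P} = r_N/r_P = (k₁·C_M^1.5)/(k₂·C_M) = (k₁/k₂)·C_M^0.5.
= (0.505×4.740^1.5) / (0.0257×4.740) = 5.211/0.1218 = 42.8.
Since the desired path is higher order in M, keeping C_M high (PFR or concentrated feed) favours N.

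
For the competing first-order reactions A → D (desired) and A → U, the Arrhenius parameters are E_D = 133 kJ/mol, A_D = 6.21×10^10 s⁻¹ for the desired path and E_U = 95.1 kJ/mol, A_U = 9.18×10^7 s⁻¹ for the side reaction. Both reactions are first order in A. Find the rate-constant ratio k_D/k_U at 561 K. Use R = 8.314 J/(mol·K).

0.200

Since both paths have the same order in A, the concentration cancels and S_{D/U} = k_D/k_U = (A_D/A_U)·exp[(E_U−E_D)/(RT)].
(E_U−E_D)/(RT) = (95.1−133)×10³/(8.314×561) = -37900/4664 = -8.126.
k_D/k_U = (6.21×10^10/9.18×10^7)·exp(-8.126) = 676.5 × 2.958×10^-4 = 0.200.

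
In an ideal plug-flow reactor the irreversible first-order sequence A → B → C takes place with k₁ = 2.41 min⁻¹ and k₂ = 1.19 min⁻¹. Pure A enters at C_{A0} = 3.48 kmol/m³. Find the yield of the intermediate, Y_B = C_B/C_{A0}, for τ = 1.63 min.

Solving the coupled first-order balances gives C_B(τ) = [k₁/(k₂−k₁)]·C_{A0}·(e^(−k₁τ) − e^(−k₂τ)).
e^(−k₁τ) = e^(−2.41×1.63) = e^(−3.928) = 0.01968; e^(−k₂τ) = e^(−1.940) = 0.1437.
C_B = 2.41×3.48/(1.19−2.41) × (0.01968−0.1437) = (-6.874)×(-0.1241) = 0.8529 kmol/m³.
Y_B = C_B/C_{A0} = 0.8529/3.48 = 0.245.

0.245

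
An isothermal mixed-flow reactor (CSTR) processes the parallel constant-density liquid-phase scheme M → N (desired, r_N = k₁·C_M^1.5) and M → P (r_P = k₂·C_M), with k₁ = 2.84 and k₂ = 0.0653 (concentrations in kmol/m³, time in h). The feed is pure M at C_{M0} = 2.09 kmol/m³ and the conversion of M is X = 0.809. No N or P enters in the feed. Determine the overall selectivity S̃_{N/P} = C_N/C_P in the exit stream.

27.5

Exit C_M = C_{M0}(1−X) = 2.09×0.191 = 0.3992 kmol/m³.
In a CSTR the entire volume is at exit conditions, so r_N = 2.84×0.3992^1.5 = 0.7163 and r_P = 0.0653×0.3992 = 0.02607.
Overall selectivity = C_N/C_P = r_Nτ/(r_Pτ) = r_N/r_P = 27.5.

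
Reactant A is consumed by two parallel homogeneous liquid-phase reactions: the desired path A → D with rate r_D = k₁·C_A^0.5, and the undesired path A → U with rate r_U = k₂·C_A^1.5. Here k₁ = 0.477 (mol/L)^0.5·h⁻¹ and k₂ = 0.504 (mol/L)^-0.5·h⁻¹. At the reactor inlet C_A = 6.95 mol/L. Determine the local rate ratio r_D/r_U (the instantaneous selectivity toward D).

0.136

S_{D/U} = r_D/r_U = (k₁·C_A^0.5)/(k₂·C_A^1.5) = (k₁/k₂)·C_A⁻¹.
= (0.477×6.950^0.5) / (0.504×6.950^1.5) = 1.258/9.234 = 0.136.
The undesired path is higher order in A, so low C_A (CSTR or dilute feed) favours D.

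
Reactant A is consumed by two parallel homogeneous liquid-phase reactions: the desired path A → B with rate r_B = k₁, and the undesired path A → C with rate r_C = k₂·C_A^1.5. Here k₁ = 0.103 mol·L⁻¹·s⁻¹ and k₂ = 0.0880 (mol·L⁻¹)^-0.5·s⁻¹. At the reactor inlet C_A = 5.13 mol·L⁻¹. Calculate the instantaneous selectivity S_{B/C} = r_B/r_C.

S_{B/C} = r_B/r_C = (k₁)/(k₂·C_A^1.5) = (k₁/k₂)·C_A^-1.5.
= (0.103) / (0.0880×5.130^1.5) = 0.1030/1.022 = 0.101.
The undesired path is higher order in A, so low C_A (CSTR or dilute feed) favours B.

0.101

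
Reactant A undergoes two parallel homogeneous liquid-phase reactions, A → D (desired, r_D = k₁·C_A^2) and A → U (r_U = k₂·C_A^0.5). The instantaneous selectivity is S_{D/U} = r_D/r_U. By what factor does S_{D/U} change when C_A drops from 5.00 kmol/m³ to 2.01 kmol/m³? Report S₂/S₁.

0.255

S_{D/U} = (k₁/k₂)·C_A^1.5, so S₂/S₁ = (C_{A,2}/C_{A,1})^1.5.
= (2.01/5.00)^1.5 = (0.4020)^1.5 = 0.255.
Selectivity toward D falls as C_A falls — high-concentration operation is favoured.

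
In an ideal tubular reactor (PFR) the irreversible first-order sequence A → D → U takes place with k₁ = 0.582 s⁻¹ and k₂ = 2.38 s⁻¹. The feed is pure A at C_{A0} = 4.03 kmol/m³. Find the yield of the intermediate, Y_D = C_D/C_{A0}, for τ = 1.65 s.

0.118

Solving the coupled first-order balances gives C_D(τ) = [k₁/(k₂−k₁)]·C_{A0}·(e^(−k₁τ) − e^(−k₂τ)).
e^(−k₁τ) = e^(−0.582×1.65) = e^(−0.9603) = 0.3828; e^(−k₂τ) = e^(−3.927) = 0.01970.
C_D = 0.582×4.03/(2.38−0.582) × (0.3828−0.01970) = 1.304×0.3631 = 0.4736 kmol/m³.
Y_D = C_D/C_{A0} = 0.4736/4.03 = 0.118.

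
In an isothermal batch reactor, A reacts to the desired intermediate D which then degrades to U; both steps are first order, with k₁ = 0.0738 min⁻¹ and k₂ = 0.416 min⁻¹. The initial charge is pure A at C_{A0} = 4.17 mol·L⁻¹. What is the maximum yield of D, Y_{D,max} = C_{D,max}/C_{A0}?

0.122

At the optimum, C_{D,max}/C_{A0} = (k₁/k₂)^[k₂/(k₂−k₁)].
= (0.0738/0.416)^(0.416/(0.416−0.0738)) = (0.1774)^(1.216) = 0.1222.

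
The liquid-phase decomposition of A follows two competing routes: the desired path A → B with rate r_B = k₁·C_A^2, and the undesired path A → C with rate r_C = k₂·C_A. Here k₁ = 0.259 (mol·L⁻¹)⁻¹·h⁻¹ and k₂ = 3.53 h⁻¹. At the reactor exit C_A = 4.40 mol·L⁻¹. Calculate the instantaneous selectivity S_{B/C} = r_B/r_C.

0.323

S_{B/C} = r_B/r_C = (k₁·C_A^2)/(k₂·C_A) = (k₁/k₂)·C_A.
= (0.259×4.400^2) / (3.53×4.400) = 5.014/15.53 = 0.323.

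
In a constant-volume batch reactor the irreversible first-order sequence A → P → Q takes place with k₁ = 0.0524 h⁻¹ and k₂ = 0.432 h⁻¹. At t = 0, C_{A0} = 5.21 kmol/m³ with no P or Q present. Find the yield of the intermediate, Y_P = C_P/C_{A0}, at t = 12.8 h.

Solving the coupled first-order balances gives C_P(t) = [k₁/(k₂−k₁)]·C_{A0}·(e^(−k₁t) − e^(−k₂t)).
e^(−k₁t) = e^(−0.0524×12.8) = e^(−0.6707) = 0.5113; e^(−k₂t) = e^(−5.530) = 0.003968.
C_P = 0.0524×5.21/(0.432−0.0524) × (0.5113−0.003968) = 0.7192×0.5074 = 0.3649 kmol/m³.
Y_P = C_P/C_{A0} = 0.3649/5.21 = 0.0700.

0.0700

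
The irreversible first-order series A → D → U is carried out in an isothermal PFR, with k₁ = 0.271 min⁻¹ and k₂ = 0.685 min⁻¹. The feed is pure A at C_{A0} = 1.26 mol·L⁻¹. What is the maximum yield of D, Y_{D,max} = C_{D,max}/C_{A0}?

Evaluating C_D at τ_opt = ln(k₂/k₁)/(k₂−k₁) gives C_{D,max}/C_{A0} = (k₁/k₂)^[k₂/(k₂−k₁)].
= (0.271/0.685)^(0.685/(0.685−0.271)) = (0.3956)^(1.655) = 0.2156.

0.216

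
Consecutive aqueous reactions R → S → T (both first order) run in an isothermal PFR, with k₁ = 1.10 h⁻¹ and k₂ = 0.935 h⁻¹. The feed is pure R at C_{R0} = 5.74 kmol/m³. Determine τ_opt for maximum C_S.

For first-order series the maximum of C_S occurs at τ_opt = ln(k₂/k₁)/(k₂−k₁).
= ln(0.935/1.10)/(0.935−1.10) = ln(0.8500)/-0.1650 = -0.1625/-0.1650 = 0.985 h.

0.985 h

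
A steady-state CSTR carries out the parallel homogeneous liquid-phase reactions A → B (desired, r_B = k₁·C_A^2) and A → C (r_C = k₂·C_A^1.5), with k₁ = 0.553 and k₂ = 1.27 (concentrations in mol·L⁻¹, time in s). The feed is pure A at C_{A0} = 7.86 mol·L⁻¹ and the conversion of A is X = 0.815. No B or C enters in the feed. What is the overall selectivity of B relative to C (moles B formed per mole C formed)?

0.525

Exit C_A = C_{A0}(1−X) = 7.86×0.185 = 1.454 mol·L⁻¹.
A CSTR operates uniformly at the exit composition, giving r_B = 1.169 and r_C = 2.227 (each k·C_A^n at C_A = 1.454).
Overall selectivity = C_B/C_C = r_Bτ/(r_Cτ) = r_B/r_C = 0.525.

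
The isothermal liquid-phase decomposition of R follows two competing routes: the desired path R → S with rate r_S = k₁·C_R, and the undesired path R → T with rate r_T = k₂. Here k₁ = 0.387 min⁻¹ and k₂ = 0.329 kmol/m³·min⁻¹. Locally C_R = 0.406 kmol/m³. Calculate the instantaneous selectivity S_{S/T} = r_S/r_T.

0.478

S_{S/T} = r_S/r_T = (k₁·C_R)/(k₂) = (k₁/k₂)·C_R.
= (0.387×0.4060) / (0.329) = 0.1571/0.3290 = 0.478.
Since the desired path is higher order in R, keeping C_R high (PFR or concentrated feed) favours S.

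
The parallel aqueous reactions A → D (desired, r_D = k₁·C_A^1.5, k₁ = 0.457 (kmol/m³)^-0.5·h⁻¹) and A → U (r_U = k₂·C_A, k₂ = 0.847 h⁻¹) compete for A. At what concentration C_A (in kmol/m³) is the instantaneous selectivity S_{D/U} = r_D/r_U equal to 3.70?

47.0 kmol/m³

S_{D/U} = (k₁/k₂)·C_A^0.5 ⇒ C_A = (S·k₂/k₁)^(2).
= (3.70×0.847/0.457)^(2) = (6.858)^(2) = 47.0 kmol/m³.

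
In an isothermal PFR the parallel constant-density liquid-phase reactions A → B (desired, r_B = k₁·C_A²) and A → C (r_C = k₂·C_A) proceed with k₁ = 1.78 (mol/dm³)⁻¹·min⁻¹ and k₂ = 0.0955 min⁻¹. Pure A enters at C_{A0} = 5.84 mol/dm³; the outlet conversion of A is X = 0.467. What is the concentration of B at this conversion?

C_A = C_{A0}(1−X) = 3.113 mol/dm³.
Along a PFR/batch, dC_C/dC_A = −r_C/(r_B+r_C) = −k₂/(k₂+k₁·C_A).
Integrating from C_{A0} to C_A: C_C = (0.0955/1.78)·ln[(0.0955+1.78·5.84)/(0.0955+1.78·3.11)] = 0.05365·ln(10.49/5.636) = 0.03333 mol/dm³.
Then C_B = (C_{A0}−C_A) − C_C = 2.727 − 0.03333 = 2.694 mol/dm³.

2.69 mol/dm³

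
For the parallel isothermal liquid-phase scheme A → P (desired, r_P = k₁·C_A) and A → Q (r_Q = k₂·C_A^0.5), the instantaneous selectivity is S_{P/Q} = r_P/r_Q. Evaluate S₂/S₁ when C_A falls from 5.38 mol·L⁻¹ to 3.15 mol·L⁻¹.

0.765

S_{P/Q} = (k₁/k₂)·C_A^0.5, so S₂/S₁ = (C_{A,2}/C_{A,1})^0.5.
= (3.15/5.38)^0.5 = (0.5855)^0.5 = 0.765.
Selectivity toward P falls as C_A falls — high-concentration operation is favoured.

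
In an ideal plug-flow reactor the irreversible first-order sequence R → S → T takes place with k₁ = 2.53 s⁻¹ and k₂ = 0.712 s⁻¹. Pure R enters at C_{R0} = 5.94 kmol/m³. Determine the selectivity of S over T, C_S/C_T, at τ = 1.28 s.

For first-order series with pure R initially, C_S(τ) = k₁C_{R0}/(k₂−k₁)·(e^(−k₁τ) − e^(−k₂τ)).
e^(−k₁τ) = e^(−2.53×1.28) = e^(−3.238) = 0.03923; e^(−k₂τ) = e^(−0.9114) = 0.4020.
C_S = 2.53×5.94/(0.712−2.53) × (0.03923−0.4020) = (-8.266)×(-0.3628) = 2.999 kmol/m³.
C_R = C_{R0}e^(−k₁τ) = 0.2330 kmol/m³, so C_T = C_{R0}−C_R−C_S = 2.708 kmol/m³; C_S/C_T = 1.11.

1.11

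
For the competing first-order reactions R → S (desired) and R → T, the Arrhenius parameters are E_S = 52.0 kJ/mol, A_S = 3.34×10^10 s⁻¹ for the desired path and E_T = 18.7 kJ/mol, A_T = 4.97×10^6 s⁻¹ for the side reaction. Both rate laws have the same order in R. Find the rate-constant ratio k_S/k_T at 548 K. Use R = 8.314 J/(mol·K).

4.50

Since both paths have the same order in R, the concentration cancels and S_{S/T} = k_S/k_T = (A_S/A_T)·exp[(E_T−E_S)/(RT)].
(E_T−E_S)/(RT) = (18.7−52.0)×10³/(8.314×548) = -33300/4556 = -7.309.
k_S/k_T = (3.34×10^10/4.97×10^6)·exp(-7.309) = 6720 × 6.695×10^-4 = 4.50.
Since E_S > E_T, raising the temperature improves selectivity toward S.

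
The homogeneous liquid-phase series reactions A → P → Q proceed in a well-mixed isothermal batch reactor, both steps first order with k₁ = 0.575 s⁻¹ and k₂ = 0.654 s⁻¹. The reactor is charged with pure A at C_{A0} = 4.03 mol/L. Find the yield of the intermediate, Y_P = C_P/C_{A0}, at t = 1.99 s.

Solving the coupled first-order balances gives C_P(t) = [k₁/(k₂−k₁)]·C_{A0}·(e^(−k₁t) − e^(−k₂t)).
e^(−k₁t) = e^(−0.575×1.99) = e^(−1.144) = 0.3185; e^(−k₂t) = e^(−1.301) = 0.2721.
C_P = 0.575×4.03/(0.654−0.575) × (0.3185−0.2721) = 29.33×0.04633 = 1.359 mol/L.
Y_P = C_P/C_{A0} = 1.359/4.03 = 0.337.

0.337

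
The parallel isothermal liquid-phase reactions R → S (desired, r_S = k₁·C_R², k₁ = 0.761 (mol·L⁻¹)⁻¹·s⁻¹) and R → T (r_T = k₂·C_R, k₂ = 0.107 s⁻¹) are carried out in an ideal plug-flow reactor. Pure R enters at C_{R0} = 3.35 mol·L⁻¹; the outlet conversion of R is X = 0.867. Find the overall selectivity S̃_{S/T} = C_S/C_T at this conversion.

C_R = C_{R0}(1−X) = 0.4456 mol·L⁻¹.
Along a PFR/batch, dC_T/dC_R = −r_T/(r_S+r_T) = −k₂/(k₂+k₁·C_R).
Integrating from C_{R0} to C_R: C_T = (0.107/0.761)·ln[(0.107+0.761·3.35)/(0.107+0.761·0.446)] = 0.1406·ln(2.656/0.4461) = 0.2509 mol·L⁻¹.
Then C_S = (C_{R0}−C_R) − C_T = 2.904 − 0.2509 = 2.654 mol·L⁻¹.
S̃_{S/T} = C_S/C_T = 2.654/0.2509 = 10.6.

10.6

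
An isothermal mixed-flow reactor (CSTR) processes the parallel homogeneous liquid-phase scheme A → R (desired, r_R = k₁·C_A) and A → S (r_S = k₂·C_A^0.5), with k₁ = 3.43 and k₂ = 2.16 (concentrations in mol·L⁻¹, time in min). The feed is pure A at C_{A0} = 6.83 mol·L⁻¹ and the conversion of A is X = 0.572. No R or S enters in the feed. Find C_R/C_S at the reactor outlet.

2.72

Exit C_A = C_{A0}(1−X) = 6.83×0.428 = 2.923 mol·L⁻¹.
Rates in a CSTR are evaluated at the outlet concentration: r_R = 3.43×2.923 = 10.03, r_S = 2.16×2.923^0.5 = 3.693.
Overall selectivity = C_R/C_S = r_Rτ/(r_Sτ) = r_R/r_S = 2.72.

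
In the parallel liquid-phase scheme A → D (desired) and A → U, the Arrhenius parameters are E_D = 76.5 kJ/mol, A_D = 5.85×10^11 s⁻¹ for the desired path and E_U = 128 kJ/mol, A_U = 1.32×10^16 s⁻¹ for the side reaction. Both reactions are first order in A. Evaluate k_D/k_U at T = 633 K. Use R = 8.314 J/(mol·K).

0.788

With equal orders, S_{D/U} = k_D/k_U = (A_D/A_U)·exp[(E_U−E_D)/(RT)].
(E_U−E_D)/(RT) = (128−76.5)×10³/(8.314×633) = 51500/5263 = 9.786.
k_D/k_U = (5.85×10^11/1.32×10^16)·exp(9.786) = 4.432×10^-5 × 17778 = 0.788.
Since E_D < E_U, lowering the temperature improves selectivity toward D.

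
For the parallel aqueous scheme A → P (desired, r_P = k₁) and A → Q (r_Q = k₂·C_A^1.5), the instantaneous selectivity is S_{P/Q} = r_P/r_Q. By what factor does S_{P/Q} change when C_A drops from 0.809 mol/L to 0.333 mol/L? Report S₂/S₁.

3.79

S_{P/Q} = (k₁/k₂)·C_A^-1.5, so S₂/S₁ = (C_{A,2}/C_{A,1})^-1.5.
= (0.333/0.809)^(-1.5) = (0.4116)^(-1.5) = 3.79.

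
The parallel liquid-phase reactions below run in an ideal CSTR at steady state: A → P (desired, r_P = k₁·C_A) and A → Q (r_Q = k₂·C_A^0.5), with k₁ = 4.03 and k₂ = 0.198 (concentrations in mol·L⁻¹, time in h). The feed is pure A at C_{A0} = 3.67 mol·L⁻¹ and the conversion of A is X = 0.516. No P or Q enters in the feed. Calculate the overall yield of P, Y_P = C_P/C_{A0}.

Exit C_A = C_{A0}(1−X) = 3.67×0.484 = 1.776 mol·L⁻¹.
In a CSTR the entire volume is at exit conditions, so r_P = 4.03×1.776 = 7.158 and r_Q = 0.198×1.776^0.5 = 0.2639.
Fraction of consumed A going to P: r_P/(r_P+r_Q) = 0.9644.
C_P = 0.9644·C_{A0}·X = 0.9644×3.67×0.516 = 1.83 mol·L⁻¹; Y_P = C_P/C_{A0} = 0.498.

0.498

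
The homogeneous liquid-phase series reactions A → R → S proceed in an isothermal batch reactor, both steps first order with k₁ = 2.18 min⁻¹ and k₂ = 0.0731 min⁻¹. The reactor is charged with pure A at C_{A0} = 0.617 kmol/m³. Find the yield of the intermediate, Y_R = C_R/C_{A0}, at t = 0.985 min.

Solving the coupled first-order balances gives C_R(t) = [k₁/(k₂−k₁)]·C_{A0}·(e^(−k₁t) − e^(−k₂t)).
e^(−k₁t) = e^(−2.18×0.985) = e^(−2.147) = 0.1168; e^(−k₂t) = e^(−0.07200) = 0.9305.
C_R = 2.18×0.617/(0.0731−2.18) × (0.1168−0.9305) = (-0.6384)×(-0.8137) = 0.5195 kmol/m³.
Y_R = C_R/C_{A0} = 0.5195/0.617 = 0.842.

0.842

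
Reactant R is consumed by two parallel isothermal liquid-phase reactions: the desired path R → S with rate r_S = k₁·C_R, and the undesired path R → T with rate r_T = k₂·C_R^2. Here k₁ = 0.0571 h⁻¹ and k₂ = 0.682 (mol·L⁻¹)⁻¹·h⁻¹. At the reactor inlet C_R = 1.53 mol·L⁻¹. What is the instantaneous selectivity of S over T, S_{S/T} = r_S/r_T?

S_{S/T} = r_S/r_T = (k₁·C_R)/(k₂·C_R^2) = (k₁/k₂)·C_R⁻¹.
= (0.0571×1.530) / (0.682×1.530^2) = 0.08736/1.596 = 0.0547.
The undesired path is higher order in R, so low C_R (CSTR or dilute feed) favours S.

0.0547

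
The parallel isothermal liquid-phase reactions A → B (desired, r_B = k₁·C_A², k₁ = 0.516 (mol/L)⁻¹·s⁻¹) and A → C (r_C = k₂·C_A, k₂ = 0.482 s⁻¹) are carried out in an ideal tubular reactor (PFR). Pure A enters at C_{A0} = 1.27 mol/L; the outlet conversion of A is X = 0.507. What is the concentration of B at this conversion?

C_A = C_{A0}(1−X) = 0.6261 mol/L.
Along a PFR/batch, dC_C/dC_A = −r_C/(r_B+r_C) = −k₂/(k₂+k₁·C_A).
Integrating from C_{A0} to C_A: C_C = (0.482/0.516)·ln[(0.482+0.516·1.27)/(0.482+0.516·0.626)] = 0.9341·ln(1.137/0.8051) = 0.3227 mol/L.
Then C_B = (C_{A0}−C_A) − C_C = 0.6439 − 0.3227 = 0.3212 mol/L.

0.321 mol/L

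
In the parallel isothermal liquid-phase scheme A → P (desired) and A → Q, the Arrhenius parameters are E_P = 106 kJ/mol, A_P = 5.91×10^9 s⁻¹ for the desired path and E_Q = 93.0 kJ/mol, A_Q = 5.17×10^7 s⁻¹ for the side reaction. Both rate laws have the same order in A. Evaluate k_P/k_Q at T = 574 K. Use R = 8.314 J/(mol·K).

k_P/k_Q = (A_P/A_Q)·exp[−(E_P−E_Q)/(RT)] = (A_P/A_Q)·exp[(E_Q−E_P)/(RT)].
(E_Q−E_P)/(RT) = (93.0−106)×10³/(8.314×574) = -13000/4772 = -2.724.
k_P/k_Q = (5.91×10^9/5.17×10^7)·exp(-2.724) = 114.3 × 0.06561 = 7.50.
Since E_P > E_Q, raising the temperature improves selectivity toward P.

7.50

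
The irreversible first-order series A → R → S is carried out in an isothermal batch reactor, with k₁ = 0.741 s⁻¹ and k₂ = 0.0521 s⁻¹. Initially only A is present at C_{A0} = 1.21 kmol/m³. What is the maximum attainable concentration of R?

0.990 kmol/m³

At the optimum, C_{R,max}/C_{A0} = (k₁/k₂)^[k₂/(k₂−k₁)].
= (0.741/0.0521)^(0.0521/(0.0521−0.741)) = (14.22)^(-0.07563) = 0.8181.
C_{R,max} = 0.8181×1.21 = 0.990 kmol/m³.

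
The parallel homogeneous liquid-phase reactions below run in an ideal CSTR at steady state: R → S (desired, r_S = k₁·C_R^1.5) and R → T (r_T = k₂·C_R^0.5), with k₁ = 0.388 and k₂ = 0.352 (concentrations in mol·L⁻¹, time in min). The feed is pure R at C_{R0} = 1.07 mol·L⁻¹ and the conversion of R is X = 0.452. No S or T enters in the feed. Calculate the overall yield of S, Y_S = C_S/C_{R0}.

Exit C_R = C_{R0}(1−X) = 1.07×0.548 = 0.5864 mol·L⁻¹.
A CSTR operates uniformly at the exit composition, giving r_S = 0.1742 and r_T = 0.2695 (each k·C_R^n at C_R = 0.5864).
Fraction of consumed R going to S: r_S/(r_S+r_T) = 0.3926.
C_S = 0.3926·C_{R0}·X = 0.3926×1.07×0.452 = 0.190 mol·L⁻¹; Y_S = C_S/C_{R0} = 0.177.

0.177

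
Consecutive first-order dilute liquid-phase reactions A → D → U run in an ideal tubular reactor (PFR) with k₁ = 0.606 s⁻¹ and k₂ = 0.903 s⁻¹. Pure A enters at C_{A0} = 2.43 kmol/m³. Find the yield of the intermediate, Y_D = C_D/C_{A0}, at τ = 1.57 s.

For first-order series with pure A initially, C_D(τ) = k₁C_{A0}/(k₂−k₁)·(e^(−k₁τ) − e^(−k₂τ)).
e^(−k₁τ) = e^(−0.606×1.57) = e^(−0.9514) = 0.3862; e^(−k₂τ) = e^(−1.418) = 0.2423.
C_D = 0.606×2.43/(0.903−0.606) × (0.3862−0.2423) = 4.958×0.1439 = 0.7136 kmol/m³.
Y_D = C_D/C_{A0} = 0.7136/2.43 = 0.294.

0.294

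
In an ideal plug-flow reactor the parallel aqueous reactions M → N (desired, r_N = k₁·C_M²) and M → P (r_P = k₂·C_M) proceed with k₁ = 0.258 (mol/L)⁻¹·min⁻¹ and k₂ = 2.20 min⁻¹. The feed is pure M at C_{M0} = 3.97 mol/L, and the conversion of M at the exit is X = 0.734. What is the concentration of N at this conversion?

C_M = C_{M0}(1−X) = 1.056 mol/L.
Along a PFR/batch, dC_P/dC_M = −r_P/(r_N+r_P) = −k₂/(k₂+k₁·C_M).
Integrating from C_{M0} to C_M: C_P = (2.20/0.258)·ln[(2.20+0.258·3.97)/(2.20+0.258·1.06)] = 8.527·ln(3.224/2.472) = 2.264 mol/L.
Then C_N = (C_{M0}−C_M) − C_P = 2.914 − 2.264 = 0.6501 mol/L.

0.650 mol/L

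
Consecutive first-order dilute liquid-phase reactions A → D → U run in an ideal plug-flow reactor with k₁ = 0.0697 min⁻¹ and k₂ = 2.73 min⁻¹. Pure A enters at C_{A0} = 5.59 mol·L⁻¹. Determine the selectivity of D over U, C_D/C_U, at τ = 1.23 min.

0.392

The intermediate concentration in a first-order A→B→C sequence is C_D = k₁C_{A0}(e^(−k₁τ) − e^(−k₂τ))/(k₂−k₁).
e^(−k₁τ) = e^(−0.0697×1.23) = e^(−0.08573) = 0.9178; e^(−k₂τ) = e^(−3.358) = 0.03481.
C_D = 0.0697×5.59/(2.73−0.0697) × (0.9178−0.03481) = 0.1465×0.8830 = 0.1293 mol·L⁻¹.
C_A = C_{A0}e^(−k₁τ) = 5.131 mol·L⁻¹, so C_U = C_{A0}−C_A−C_D = 0.3299 mol·L⁻¹; C_D/C_U = 0.392.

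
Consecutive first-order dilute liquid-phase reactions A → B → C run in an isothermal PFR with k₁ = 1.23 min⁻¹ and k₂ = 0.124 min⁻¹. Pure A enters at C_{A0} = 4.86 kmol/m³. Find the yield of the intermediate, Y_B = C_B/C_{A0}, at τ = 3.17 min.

0.728

The intermediate concentration in a first-order A→B→C sequence is C_B = k₁C_{A0}(e^(−k₁τ) − e^(−k₂τ))/(k₂−k₁).
e^(−k₁τ) = e^(−1.23×3.17) = e^(−3.899) = 0.02026; e^(−k₂τ) = e^(−0.3931) = 0.6750.
C_B = 1.23×4.86/(0.124−1.23) × (0.02026−0.6750) = (-5.405)×(-0.6547) = 3.539 kmol/m³.
Y_B = C_B/C_{A0} = 3.539/4.86 = 0.728.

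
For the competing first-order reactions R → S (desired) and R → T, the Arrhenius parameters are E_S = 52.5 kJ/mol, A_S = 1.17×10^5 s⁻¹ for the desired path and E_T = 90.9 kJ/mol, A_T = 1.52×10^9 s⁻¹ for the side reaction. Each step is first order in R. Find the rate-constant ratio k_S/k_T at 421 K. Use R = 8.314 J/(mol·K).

Since both paths have the same order in R, the concentration cancels and S_{S/T} = k_S/k_T = (A_S/A_T)·exp[(E_T−E_S)/(RT)].
(E_T−E_S)/(RT) = (90.9−52.5)×10³/(8.314×421) = 38400/3500 = 10.97.
k_S/k_T = (1.17×10^5/1.52×10^9)·exp(10.97) = 7.697×10^-5 × 58152 = 4.48.

4.48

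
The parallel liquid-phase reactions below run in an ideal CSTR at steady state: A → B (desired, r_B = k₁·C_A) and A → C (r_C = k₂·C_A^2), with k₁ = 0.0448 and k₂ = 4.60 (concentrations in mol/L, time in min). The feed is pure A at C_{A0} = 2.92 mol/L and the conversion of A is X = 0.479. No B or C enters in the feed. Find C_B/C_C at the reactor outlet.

0.00640

Exit C_A = C_{A0}(1−X) = 2.92×0.521 = 1.521 mol/L.
A CSTR operates uniformly at the exit composition, giving r_B = 0.06816 and r_C = 10.65 (each k·C_A^n at C_A = 1.521).
Overall selectivity = C_B/C_C = r_Bτ/(r_Cτ) = r_B/r_C = 0.00640.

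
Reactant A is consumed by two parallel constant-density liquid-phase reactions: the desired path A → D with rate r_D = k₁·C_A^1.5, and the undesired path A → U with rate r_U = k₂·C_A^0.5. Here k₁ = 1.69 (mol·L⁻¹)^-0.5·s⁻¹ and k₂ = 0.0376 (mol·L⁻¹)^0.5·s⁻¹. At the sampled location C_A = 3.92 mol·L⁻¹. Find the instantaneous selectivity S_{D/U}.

176

S_{D/U} = r_D/r_U = (k₁·C_A^1.5)/(k₂·C_A^0.5) = (k₁/k₂)·C_A.
= (1.69×3.920^1.5) / (0.0376×3.920^0.5) = 13.12/0.07444 = 176.
Since the desired path is higher order in A, keeping C_A high (PFR or concentrated feed) favours D.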